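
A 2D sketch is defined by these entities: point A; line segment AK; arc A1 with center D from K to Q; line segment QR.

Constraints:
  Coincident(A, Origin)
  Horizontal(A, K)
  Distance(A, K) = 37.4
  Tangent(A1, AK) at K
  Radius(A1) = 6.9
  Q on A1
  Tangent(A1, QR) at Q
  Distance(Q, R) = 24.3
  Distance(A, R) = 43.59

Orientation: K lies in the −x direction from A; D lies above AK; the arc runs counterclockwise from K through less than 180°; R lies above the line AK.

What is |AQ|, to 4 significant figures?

31.27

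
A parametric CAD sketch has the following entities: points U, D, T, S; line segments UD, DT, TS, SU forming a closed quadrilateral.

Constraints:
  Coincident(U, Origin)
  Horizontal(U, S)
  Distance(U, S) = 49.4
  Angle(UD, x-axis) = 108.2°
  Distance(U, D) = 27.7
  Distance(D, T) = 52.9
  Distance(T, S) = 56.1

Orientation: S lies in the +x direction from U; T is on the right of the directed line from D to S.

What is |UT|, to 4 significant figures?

25.93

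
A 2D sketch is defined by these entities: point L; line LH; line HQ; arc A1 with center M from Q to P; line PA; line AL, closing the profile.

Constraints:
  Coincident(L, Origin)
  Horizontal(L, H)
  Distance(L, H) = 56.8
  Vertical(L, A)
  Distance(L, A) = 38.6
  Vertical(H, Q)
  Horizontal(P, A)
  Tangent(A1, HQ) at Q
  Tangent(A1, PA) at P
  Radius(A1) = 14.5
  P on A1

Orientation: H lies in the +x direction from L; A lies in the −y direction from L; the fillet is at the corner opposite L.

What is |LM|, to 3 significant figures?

48.7

L is at the origin; L and H share the same y with |LH| = 56.8 and H on the +x side, so H = (56.8, 0.00). LA is vertical with |LA| = 38.6 and A on the −y side, so A = (0.00, -38.6). The virtual corner opposite L is at (56.8, -38.6). Since A1 is tangent to HQ there, MQ ⟂ HQ and the tangent condition forces MP to be normal to PA, with radius 14.5, so the center M sits 14.5 in from both sides at M = (42.3, -24.1). Then |LM| = |M − L| = 48.7.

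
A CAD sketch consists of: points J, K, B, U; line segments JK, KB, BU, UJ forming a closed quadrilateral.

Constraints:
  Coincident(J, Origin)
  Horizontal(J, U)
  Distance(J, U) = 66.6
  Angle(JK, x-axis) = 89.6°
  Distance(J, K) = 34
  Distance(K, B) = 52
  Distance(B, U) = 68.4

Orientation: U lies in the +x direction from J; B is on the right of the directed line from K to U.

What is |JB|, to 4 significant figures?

18.01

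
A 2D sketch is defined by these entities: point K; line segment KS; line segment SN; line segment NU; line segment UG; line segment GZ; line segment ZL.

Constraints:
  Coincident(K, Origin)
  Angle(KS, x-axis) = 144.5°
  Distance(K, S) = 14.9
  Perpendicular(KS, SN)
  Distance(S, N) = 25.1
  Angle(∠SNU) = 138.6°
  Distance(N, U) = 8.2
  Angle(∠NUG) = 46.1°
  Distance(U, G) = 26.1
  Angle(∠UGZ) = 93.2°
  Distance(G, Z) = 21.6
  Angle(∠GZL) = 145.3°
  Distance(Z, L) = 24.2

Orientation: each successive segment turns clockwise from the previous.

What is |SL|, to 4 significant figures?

37.81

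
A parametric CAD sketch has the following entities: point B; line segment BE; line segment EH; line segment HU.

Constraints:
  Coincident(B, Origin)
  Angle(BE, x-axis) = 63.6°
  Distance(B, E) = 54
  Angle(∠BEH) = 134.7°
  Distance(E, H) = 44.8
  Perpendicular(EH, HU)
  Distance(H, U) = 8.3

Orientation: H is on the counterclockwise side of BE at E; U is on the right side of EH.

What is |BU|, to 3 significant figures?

95.0

B is at the origin; BE runs at 63.6° with length 54.0, so E = 54.0·(cos 63.6°, sin 63.6°) = (24.0, 48.4). ∠BEH = 134.7°, so EH runs at 63.6° + (180° − 134.7°) = 109° from the x-axis; with |EH| = 44.8, H = E + 44.8·(cos 109°, sin 109°) = (9.50, 90.8). The perpendicularity gives HU at right angles to EH; with |HU| = 8.3 on the right of EH, U = H + 8.3·(0.946, 0.324) = (17.4, 93.4). Then |BU| = |U − B| = 95.0.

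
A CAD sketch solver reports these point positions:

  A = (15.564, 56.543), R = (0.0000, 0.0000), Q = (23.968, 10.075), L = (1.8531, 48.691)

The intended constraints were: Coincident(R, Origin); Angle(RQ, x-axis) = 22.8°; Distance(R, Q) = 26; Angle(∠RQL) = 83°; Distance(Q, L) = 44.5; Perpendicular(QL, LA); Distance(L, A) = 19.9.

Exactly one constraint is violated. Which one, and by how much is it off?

Distance(L, A) = 19.9 — off by 4.10.

R = (0.00, 0.00) ✓; RQ at 22.80° ✓; |RQ| = 26.00 ✓; ∠RQL = 83.00° ✓; |QL| = 44.50 ✓; ∠(QL, LA) = 90.00° ✓; |LA| = 15.80 ✗.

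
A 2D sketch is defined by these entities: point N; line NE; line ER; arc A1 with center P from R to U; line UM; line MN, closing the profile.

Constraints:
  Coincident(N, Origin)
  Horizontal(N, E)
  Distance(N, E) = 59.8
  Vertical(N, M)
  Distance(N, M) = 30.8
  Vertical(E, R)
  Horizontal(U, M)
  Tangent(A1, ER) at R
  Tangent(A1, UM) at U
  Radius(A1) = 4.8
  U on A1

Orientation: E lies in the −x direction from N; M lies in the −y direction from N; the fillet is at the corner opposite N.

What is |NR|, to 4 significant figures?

65.21

N is at the origin; N and E share the same y with |NE| = 59.8 and E on the −x side, so E = (-59.80, 0.000). N and M share the same x with |NM| = 30.8 and M on the −y side, so M = (0.000, -30.80). The virtual corner opposite N is at (-59.80, -30.80). The tangent condition forces PR to be normal to ER and the tangent condition forces PU to be normal to UM, with radius 4.8, so the center P sits 4.8 in from both sides at P = (-55.00, -26.00). That places the tangent points at R = (-59.80, -26.00) on ER and U = (-55.00, -30.80) on UM. Then |NR| = |R − N| = 65.21.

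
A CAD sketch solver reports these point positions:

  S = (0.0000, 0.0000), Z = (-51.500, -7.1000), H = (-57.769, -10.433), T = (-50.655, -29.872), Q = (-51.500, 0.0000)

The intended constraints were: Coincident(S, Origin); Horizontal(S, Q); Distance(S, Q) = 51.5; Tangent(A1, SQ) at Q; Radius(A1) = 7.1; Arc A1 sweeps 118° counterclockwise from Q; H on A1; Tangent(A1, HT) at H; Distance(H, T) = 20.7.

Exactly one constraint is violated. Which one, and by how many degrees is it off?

Tangent(A1, HT) at H — off by 7.90°.

S = (0.00, 0.00) ✓; S.y = 0.00, Q.y = 0.00 ✓; |SQ| = 51.50 ✓; ∠(ZQ, QS) = 90.00° ✓; |ZQ| = 7.100 ✓; bearing(Z→H) − bearing(Z→Q) = 118.0° ✓; |ZH| = 7.100 ✓; ∠(ZH, HT) = 97.90° ✗; |HT| = 20.70 ✓.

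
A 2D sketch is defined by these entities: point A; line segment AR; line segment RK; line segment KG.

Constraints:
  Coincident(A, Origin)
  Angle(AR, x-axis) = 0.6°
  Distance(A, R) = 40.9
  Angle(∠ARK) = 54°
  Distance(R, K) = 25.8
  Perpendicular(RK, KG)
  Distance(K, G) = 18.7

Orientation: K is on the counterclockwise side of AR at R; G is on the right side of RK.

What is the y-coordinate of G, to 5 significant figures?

32.290

A is at the origin; AR runs at 0.6° with length 40.9, so R = 40.9·(cos 0.6°, sin 0.6°) = (40.898, 0.42830). ∠ARK = 54.0°, so RK runs at 0.6° + (180° − 54.0°) = 126.60° from the x-axis; with |RK| = 25.8, K = R + 25.8·(cos 126.60°, sin 126.60°) = (25.515, 21.141). RK ⟂ KG; with |KG| = 18.7 on the right of RK, G = K + 18.7·(0.80282, 0.59622) = (40.528, 32.290). So G.y = 32.290.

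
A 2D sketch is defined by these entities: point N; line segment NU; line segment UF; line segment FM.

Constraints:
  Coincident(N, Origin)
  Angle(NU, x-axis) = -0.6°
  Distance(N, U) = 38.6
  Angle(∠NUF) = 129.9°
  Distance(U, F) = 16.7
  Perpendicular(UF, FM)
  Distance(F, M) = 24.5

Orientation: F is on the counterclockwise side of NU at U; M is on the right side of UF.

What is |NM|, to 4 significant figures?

68.17

N is at the origin; NU runs at -0.6° with length 38.6, so U = 38.6·(cos -0.6°, sin -0.6°) = (38.60, -0.4042). ∠NUF = 129.9°, so UF runs at -0.6° + (180° − 129.9°) = 49.50° from the x-axis; with |UF| = 16.7, F = U + 16.7·(cos 49.50°, sin 49.50°) = (49.44, 12.29). UF ⟂ FM; with |FM| = 24.5 on the right of UF, M = F + 24.5·(0.7604, -0.6494) = (68.07, -3.617). Then |NM| = |M − N| = 68.17.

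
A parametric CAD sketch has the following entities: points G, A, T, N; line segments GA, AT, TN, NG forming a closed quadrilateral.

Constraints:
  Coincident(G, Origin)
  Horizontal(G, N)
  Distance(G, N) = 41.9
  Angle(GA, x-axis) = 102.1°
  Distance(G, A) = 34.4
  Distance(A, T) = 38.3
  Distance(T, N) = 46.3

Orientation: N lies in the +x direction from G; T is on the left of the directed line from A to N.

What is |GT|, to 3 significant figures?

53.5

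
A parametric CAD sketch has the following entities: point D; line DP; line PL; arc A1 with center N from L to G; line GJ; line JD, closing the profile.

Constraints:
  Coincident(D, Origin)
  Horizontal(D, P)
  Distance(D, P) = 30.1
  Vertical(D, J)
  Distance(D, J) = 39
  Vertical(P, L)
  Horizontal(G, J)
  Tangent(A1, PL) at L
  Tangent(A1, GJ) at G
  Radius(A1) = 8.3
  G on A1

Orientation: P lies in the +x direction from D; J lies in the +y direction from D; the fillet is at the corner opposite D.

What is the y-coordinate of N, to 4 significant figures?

30.70

D and J share the same x with |DJ| = 39.0 and J on the +y side, so J = (0.000, 39.00). The virtual corner opposite D is at (30.10, 39.00). Tangency of A1 to PL means the radius NL is perpendicular to PL and since A1 is tangent to GJ there, NG ⟂ GJ, with radius 8.3, so the center N sits 8.3 in from both sides at N = (21.80, 30.70). So N.y = 30.70.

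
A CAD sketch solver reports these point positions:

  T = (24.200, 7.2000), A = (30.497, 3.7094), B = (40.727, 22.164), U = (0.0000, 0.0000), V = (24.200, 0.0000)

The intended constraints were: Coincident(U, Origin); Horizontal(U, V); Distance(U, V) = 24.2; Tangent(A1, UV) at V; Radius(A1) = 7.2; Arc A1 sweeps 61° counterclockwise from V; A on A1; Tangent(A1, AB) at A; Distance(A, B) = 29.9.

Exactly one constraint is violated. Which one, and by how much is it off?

Distance(A, B) = 29.9 — off by 8.80.

U = (0.00, 0.00) ✓; U.y = 0.00, V.y = 0.00 ✓; |UV| = 24.20 ✓; ∠(TV, VU) = 90.00° ✓; |TV| = 7.200 ✓; bearing(T→A) − bearing(T→V) = 61.00° ✓; |TA| = 7.200 ✓; ∠(TA, AB) = 90.00° ✓; |AB| = 21.10 ✗.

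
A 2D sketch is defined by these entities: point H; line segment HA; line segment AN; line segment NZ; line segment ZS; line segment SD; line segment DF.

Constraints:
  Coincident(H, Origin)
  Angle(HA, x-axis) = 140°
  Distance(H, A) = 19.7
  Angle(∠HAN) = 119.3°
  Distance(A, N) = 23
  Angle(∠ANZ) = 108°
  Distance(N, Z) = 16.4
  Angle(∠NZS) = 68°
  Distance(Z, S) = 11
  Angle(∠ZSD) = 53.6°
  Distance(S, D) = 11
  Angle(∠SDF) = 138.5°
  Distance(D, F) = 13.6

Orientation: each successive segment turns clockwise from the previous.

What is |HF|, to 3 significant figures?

49.0

∠ZSD = 53.6° gives SD at 129° from the x-axis; with |SD| = 11.0, D = (-4.25, 35.3). ∠SDF = 138.5° gives DF at 87.4° from the x-axis; with |DF| = 13.6, F = (-3.64, 48.9). Then |HF| = |F − H| = 49.0.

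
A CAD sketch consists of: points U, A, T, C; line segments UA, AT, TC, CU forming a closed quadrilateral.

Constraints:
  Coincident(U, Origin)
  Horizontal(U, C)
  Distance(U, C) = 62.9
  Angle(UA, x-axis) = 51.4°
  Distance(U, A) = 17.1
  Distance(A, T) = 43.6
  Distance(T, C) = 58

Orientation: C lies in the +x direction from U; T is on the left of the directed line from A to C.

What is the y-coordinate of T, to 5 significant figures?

50.244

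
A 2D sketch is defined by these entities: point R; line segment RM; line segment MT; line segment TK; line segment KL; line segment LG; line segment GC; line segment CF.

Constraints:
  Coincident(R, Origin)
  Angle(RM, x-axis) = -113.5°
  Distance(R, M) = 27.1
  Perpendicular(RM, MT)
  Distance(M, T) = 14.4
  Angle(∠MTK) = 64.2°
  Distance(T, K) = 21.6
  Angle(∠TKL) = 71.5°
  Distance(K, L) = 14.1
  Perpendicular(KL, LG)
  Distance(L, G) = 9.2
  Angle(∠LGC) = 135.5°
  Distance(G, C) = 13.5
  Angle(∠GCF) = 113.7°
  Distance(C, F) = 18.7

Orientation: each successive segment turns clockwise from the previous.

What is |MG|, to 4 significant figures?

3.296

∠TKL = 71.5° gives KL at -67.80° from the x-axis; with |KL| = 14.1, L = (-2.309, -18.08). The perpendicularity gives LG at right angles to KL, so LG runs at -157.8°; with |LG| = 9.2, G = (-10.83, -21.56). Then |MG| = |G − M| = 3.296.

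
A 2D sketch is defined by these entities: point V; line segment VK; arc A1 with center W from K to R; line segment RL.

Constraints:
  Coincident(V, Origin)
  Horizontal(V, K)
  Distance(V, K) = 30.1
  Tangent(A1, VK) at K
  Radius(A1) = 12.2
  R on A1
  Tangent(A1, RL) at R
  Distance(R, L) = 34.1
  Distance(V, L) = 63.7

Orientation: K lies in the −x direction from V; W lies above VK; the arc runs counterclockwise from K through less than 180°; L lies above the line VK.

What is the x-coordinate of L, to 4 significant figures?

-44.77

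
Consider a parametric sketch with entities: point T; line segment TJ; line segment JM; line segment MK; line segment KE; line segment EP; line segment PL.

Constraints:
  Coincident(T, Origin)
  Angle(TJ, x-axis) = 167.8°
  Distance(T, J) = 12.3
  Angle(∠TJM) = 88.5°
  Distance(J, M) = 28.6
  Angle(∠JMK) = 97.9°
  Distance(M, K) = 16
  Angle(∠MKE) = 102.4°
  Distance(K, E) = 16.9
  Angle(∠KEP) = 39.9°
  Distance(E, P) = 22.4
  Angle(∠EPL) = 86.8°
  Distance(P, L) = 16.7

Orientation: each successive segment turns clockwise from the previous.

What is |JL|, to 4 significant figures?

41.67

T is at the origin; TJ runs at 167.8° with length 12.3, so J = (-12.02, 2.599). ∠TJM = 88.5° gives JM at 76.30° from the x-axis; with |JM| = 28.6, M = (-5.249, 30.39). ∠JMK = 97.9° gives MK at -5.800° from the x-axis; with |MK| = 16.0, K = (10.67, 28.77). ∠MKE = 102.4° gives KE at -83.40° from the x-axis; with |KE| = 16.9, E = (12.61, 11.98). ∠KEP = 39.9° gives EP at 136.5° from the x-axis; with |EP| = 22.4, P = (-3.637, 27.40). ∠EPL = 86.8° gives PL at 43.30° from the x-axis; with |PL| = 16.7, L = (8.517, 38.85). Then |JL| = |L − J| = 41.67.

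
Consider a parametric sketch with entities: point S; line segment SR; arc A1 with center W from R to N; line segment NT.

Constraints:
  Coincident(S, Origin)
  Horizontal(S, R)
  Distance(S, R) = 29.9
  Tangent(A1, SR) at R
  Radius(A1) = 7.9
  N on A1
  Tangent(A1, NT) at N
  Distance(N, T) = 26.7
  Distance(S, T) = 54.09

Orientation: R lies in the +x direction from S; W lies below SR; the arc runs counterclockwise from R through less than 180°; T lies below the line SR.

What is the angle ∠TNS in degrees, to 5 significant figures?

164.63°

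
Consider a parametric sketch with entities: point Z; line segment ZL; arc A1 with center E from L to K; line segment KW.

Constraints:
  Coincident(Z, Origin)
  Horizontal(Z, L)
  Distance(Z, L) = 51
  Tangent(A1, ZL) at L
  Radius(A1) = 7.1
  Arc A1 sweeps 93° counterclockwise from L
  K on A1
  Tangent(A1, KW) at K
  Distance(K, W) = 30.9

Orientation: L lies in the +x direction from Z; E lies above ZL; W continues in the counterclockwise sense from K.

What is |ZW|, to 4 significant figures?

68.25

Z is at the origin; ZL is horizontal with |ZL| = 51.0 and L on the +x side, so L = (51.00, 0.000). Tangency of A1 to ZL means the radius EL is perpendicular to ZL, so E = L + (0, 7.1) = (51.00, 7.100). On A1, L sits at bearing -90° from E; a 93° counterclockwise sweep puts K at bearing 3°, so K = E + 7.1·(cos 3°, sin 3°) = (58.09, 7.472). Since A1 is tangent to KW there, EK ⟂ KW, so KW runs along (−sin 3°, cos 3°); with |KW| = 30.9, W = (56.47, 38.33). Then |ZW| = |W − Z| = 68.25.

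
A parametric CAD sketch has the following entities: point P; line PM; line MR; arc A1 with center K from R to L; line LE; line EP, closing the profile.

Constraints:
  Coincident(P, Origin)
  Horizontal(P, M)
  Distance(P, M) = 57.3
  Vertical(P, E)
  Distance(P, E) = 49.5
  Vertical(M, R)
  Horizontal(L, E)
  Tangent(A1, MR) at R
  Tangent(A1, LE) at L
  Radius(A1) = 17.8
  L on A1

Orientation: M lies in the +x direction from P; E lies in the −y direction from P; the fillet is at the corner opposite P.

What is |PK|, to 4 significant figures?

50.65

P is at the origin; PM is horizontal with |PM| = 57.3 and M on the +x side, so M = (57.30, 0.000). PE is vertical with |PE| = 49.5 and E on the −y side, so E = (0.000, -49.50). The virtual corner opposite P is at (57.30, -49.50). A1 meets MR tangentially, so KR is at right angles to MR and since A1 is tangent to LE there, KL ⟂ LE, with radius 17.8, so the center K sits 17.8 in from both sides at K = (39.50, -31.70). Then |PK| = |K − P| = 50.65.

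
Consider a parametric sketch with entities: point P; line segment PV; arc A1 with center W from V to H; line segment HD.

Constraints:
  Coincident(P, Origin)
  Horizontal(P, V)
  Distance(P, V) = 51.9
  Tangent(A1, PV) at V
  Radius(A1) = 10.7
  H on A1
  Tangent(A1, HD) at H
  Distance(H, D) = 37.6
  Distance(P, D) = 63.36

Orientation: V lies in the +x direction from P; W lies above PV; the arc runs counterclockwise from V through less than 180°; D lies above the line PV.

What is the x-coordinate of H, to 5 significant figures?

60.975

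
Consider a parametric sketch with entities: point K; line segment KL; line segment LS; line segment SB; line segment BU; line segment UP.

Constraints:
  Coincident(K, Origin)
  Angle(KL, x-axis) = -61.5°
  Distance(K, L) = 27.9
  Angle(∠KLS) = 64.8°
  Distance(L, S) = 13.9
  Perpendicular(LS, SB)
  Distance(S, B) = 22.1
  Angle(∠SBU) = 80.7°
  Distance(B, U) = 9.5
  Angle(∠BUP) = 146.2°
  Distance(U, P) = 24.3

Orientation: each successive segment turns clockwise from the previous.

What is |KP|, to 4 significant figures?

32.91

K is at the origin; KL runs at -61.5° with length 27.9, so L = (13.31, -24.52). ∠KLS = 64.8° gives LS at -176.7° from the x-axis; with |LS| = 13.9, S = (-0.5642, -25.32). LS is perpendicular to SB, so SB runs at 93.30°; with |SB| = 22.1, B = (-1.836, -3.256). ∠SBU = 80.7° gives BU at -6.000° from the x-axis; with |BU| = 9.5, U = (7.612, -4.249). ∠BUP = 146.2° gives UP at -39.80° from the x-axis; with |UP| = 24.3, P = (26.28, -19.80). Then |KP| = |P − K| = 32.91.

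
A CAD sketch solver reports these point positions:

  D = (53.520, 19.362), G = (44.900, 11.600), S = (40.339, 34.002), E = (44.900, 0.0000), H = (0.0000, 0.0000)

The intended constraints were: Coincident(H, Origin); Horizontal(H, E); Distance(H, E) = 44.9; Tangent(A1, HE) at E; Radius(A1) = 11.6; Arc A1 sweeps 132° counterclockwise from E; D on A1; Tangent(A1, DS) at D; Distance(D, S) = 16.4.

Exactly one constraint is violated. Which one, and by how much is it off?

Distance(D, S) = 16.4 — off by 3.30.

H = (0.00, 0.00) ✓; H.y = 0.00, E.y = 0.00 ✓; |HE| = 44.90 ✓; ∠(GE, EH) = 90.00° ✓; |GE| = 11.60 ✓; bearing(G→D) − bearing(G→E) = 132.0° ✓; |GD| = 11.60 ✓; ∠(GD, DS) = 90.00° ✓; |DS| = 19.70 ✗.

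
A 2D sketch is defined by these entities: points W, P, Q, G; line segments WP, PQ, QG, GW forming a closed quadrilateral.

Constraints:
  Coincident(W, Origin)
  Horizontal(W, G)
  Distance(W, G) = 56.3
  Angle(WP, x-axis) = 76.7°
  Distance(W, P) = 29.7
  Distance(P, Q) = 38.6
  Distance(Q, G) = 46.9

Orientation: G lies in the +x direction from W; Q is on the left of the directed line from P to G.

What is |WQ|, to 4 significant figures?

61.37

Checks: |PQ| = 38.60 ✓; |QG| = 46.90 ✓.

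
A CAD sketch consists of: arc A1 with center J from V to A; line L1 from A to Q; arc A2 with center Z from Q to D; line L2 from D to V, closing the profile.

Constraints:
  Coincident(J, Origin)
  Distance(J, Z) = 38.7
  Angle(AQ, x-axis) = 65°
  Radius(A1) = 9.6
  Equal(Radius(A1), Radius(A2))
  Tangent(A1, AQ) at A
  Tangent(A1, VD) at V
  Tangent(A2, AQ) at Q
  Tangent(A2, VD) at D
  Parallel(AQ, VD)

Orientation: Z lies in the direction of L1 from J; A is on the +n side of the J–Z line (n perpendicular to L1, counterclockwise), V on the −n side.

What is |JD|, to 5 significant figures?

39.873

The slot axis is L1's direction at 65.0°, so u = (cos 65.0°, sin 65.0°) = (0.42262, 0.90631) and n = (−sin 65.0°, cos 65.0°) = (-0.90631, 0.42262). J is at the origin and Z lies 38.7 along u from J, so Z = 38.7·u = (16.355, 35.074). Tangency of A1 to both parallel lines with radius 9.6 puts A and V at J ± 9.6·n: A = (-8.7006, 4.0571), V = (8.7006, -4.0571). Equal radii place Q and D the same way about Z: Q = Z + 9.6·n = (7.6548, 39.131), D = Z − 9.6·n = (25.056, 31.017). Then |JD| = |D − J| = 39.873.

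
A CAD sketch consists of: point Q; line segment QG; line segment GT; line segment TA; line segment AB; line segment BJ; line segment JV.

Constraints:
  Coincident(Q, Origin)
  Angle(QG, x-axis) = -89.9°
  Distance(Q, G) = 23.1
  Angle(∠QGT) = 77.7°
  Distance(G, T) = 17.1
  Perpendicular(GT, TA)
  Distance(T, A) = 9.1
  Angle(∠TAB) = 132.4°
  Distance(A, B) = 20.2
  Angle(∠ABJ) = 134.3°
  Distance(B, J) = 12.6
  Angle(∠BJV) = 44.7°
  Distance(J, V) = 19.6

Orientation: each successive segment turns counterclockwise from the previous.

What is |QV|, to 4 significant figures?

13.55

Q is at the origin; QG runs at -89.9° with length 23.1, so G = (0.04032, -23.10). ∠QGT = 77.7° gives GT at 12.40° from the x-axis; with |GT| = 17.1, T = (16.74, -19.43). The perpendicularity gives TA at right angles to GT, so TA runs at 102.4°; with |TA| = 9.1, A = (14.79, -10.54). ∠TAB = 132.4° gives AB at 150.0° from the x-axis; with |AB| = 20.2, B = (-2.706, -0.4403). ∠ABJ = 134.3° gives BJ at -164.3° from the x-axis; with |BJ| = 12.6, J = (-14.84, -3.850). ∠BJV = 44.7° gives JV at -29.00° from the x-axis; with |JV| = 19.6, V = (2.306, -13.35). Then |QV| = |V − Q| = 13.55.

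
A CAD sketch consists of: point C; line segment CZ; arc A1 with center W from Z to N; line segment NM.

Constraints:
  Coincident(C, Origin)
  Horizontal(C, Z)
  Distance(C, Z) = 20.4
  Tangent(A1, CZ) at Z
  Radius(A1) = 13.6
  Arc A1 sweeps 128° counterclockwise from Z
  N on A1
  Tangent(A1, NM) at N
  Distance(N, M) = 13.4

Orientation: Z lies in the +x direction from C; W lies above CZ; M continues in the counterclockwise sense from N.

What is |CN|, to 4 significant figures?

38.09

C is at the origin; C and Z share the same y with |CZ| = 20.4 and Z on the +x side, so Z = (20.40, 0.000). Tangency of A1 to CZ means the radius WZ is perpendicular to CZ, so W = Z + (0, 13.6) = (20.40, 13.60). On A1, Z sits at bearing -90° from W; a 128° counterclockwise sweep puts N at bearing 38°, so N = W + 13.6·(cos 38°, sin 38°) = (31.12, 21.97). Then |CN| = |N − C| = 38.09.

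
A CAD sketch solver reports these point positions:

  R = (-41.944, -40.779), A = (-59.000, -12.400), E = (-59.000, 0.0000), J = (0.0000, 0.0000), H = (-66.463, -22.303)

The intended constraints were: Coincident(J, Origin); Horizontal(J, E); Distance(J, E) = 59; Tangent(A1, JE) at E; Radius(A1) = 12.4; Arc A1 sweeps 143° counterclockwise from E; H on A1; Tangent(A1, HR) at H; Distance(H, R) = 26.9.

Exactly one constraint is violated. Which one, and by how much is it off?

Distance(H, R) = 26.9 — off by 3.80.

J = (0.00, 0.00) ✓; J.y = 0.00, E.y = 0.00 ✓; |JE| = 59.00 ✓; ∠(AE, EJ) = 90.00° ✓; |AE| = 12.40 ✓; bearing(A→H) − bearing(A→E) = 143.0° ✓; |AH| = 12.40 ✓; ∠(AH, HR) = 90.00° ✓; |HR| = 30.70 ✗.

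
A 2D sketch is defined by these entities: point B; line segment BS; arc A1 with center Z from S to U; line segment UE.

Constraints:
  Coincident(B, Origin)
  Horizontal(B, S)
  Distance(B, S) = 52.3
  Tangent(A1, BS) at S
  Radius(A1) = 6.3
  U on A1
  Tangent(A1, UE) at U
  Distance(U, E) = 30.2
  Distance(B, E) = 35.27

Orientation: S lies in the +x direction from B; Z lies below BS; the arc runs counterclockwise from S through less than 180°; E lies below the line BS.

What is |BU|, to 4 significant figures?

47.87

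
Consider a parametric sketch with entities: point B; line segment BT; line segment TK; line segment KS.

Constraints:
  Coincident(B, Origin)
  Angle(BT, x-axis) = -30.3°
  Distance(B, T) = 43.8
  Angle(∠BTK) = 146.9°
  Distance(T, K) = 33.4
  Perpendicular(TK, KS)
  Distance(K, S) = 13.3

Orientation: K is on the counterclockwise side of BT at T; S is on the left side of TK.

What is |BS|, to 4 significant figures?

70.89

B is at the origin; BT runs at -30.3° with length 43.8, so T = 43.8·(cos -30.3°, sin -30.3°) = (37.82, -22.10). ∠BTK = 146.9°, so TK runs at -30.3° + (180° − 146.9°) = 2.800° from the x-axis; with |TK| = 33.4, K = T + 33.4·(cos 2.800°, sin 2.800°) = (71.18, -20.47). TK ⟂ KS; with |KS| = 13.3 on the left of TK, S = K + 13.3·(-0.04885, 0.9988) = (70.53, -7.183). Then |BS| = |S − B| = 70.89.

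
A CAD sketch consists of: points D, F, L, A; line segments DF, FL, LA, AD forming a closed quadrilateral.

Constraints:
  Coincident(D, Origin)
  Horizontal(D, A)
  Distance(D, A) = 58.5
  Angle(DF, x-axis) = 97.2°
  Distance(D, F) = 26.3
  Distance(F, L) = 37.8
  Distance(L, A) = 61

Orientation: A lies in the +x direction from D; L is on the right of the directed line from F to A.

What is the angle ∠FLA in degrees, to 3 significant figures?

81.9°

D is at the origin; DA is horizontal with |DA| = 58.5 and A in +x, so A = (58.5, 0). DF runs at 97.2° with |DF| = 26.3, so F = (-3.30, 26.1). L is determined by |FL| = 37.8 and |LA| = 61.0 together: it lies at the intersection of circle(F, 37.8) and circle(A, 61.0). With |FA| = 67.1, the foot of the radical line on FA is 16.5 from F and the perpendicular offset is √(37.8² − 16.5²) = 34.0. Taking the right-of-FA solution: L = (-1.38, -11.7).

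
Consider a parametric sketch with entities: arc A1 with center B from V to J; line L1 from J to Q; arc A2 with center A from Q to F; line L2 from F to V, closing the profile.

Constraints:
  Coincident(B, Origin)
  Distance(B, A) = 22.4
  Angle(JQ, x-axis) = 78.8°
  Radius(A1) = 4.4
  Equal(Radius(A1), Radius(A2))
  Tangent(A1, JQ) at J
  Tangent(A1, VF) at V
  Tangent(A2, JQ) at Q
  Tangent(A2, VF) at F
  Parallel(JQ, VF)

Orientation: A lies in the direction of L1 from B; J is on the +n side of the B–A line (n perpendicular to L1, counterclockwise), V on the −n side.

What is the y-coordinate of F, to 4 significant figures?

21.12

The slot axis is L1's direction at 78.8°, so u = (cos 78.8°, sin 78.8°) = (0.1942, 0.9810) and n = (−sin 78.8°, cos 78.8°) = (-0.9810, 0.1942). B is at the origin and A lies 22.4 along u from B, so A = 22.4·u = (4.351, 21.97). Tangency of A1 to both parallel lines with radius 4.4 puts J and V at B ± 4.4·n: J = (-4.316, 0.8546), V = (4.316, -0.8546). Equal radii place Q and F the same way about A: Q = A + 4.4·n = (0.03465, 22.83), F = A − 4.4·n = (8.667, 21.12). So F.y = 21.12.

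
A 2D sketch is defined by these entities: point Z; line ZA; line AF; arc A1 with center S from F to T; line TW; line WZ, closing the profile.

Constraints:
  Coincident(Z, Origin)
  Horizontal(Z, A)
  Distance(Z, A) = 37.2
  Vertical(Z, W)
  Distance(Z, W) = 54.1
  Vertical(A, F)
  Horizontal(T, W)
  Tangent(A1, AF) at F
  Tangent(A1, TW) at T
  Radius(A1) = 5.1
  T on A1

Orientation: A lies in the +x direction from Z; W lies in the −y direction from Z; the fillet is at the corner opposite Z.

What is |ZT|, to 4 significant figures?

62.91

The virtual corner opposite Z is at (37.20, -54.10). The tangent condition forces SF to be normal to AF and the tangent condition forces ST to be normal to TW, with radius 5.1, so the center S sits 5.1 in from both sides at S = (32.10, -49.00). That places the tangent points at F = (37.20, -49.00) on AF and T = (32.10, -54.10) on TW. Then |ZT| = |T − Z| = 62.91.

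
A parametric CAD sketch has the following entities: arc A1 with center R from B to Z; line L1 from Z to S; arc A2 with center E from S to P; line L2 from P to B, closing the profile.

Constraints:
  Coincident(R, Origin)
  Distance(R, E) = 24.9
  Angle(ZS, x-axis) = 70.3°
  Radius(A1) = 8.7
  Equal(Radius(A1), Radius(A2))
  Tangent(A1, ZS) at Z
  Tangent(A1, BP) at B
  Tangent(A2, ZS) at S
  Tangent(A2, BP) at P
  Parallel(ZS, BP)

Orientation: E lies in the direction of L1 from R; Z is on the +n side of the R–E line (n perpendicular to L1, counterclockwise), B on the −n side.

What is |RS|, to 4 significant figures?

26.38

The slot axis is L1's direction at 70.3°, so u = (cos 70.3°, sin 70.3°) = (0.3371, 0.9415) and n = (−sin 70.3°, cos 70.3°) = (-0.9415, 0.3371). R is at the origin and E lies 24.9 along u from R, so E = 24.9·u = (8.394, 23.44). Tangency of A1 to both parallel lines with radius 8.7 puts Z and B at R ± 8.7·n: Z = (-8.191, 2.933), B = (8.191, -2.933). Equal radii place S and P the same way about E: S = E + 8.7·n = (0.2029, 26.38), P = E − 8.7·n = (16.58, 20.51). Then |RS| = |S − R| = 26.38.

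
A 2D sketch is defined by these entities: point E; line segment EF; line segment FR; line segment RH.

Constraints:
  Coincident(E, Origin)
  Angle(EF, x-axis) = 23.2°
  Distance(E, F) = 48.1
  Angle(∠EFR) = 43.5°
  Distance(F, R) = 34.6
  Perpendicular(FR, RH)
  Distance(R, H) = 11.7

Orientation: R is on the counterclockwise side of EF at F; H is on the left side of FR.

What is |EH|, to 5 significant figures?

21.412

E is at the origin; EF runs at 23.2° with length 48.1, so F = 48.1·(cos 23.2°, sin 23.2°) = (44.210, 18.949). ∠EFR = 43.5°, so FR runs at 23.2° + (180° − 43.5°) = 159.70° from the x-axis; with |FR| = 34.6, R = F + 34.6·(cos 159.70°, sin 159.70°) = (11.759, 30.953). The perpendicularity gives RH at right angles to FR; with |RH| = 11.7 on the left of FR, H = R + 11.7·(-0.34694, -0.93789) = (7.7003, 19.979). Then |EH| = |H − E| = 21.412.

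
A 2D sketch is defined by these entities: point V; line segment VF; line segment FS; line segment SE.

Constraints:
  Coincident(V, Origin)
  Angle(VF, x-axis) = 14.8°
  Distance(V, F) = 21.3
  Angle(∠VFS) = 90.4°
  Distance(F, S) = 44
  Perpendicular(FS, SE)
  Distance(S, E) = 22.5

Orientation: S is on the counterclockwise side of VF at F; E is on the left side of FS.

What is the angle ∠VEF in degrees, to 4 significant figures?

25.53°

∠VFS = 90.4°, so FS runs at 14.8° + (180° − 90.4°) = 104.4° from the x-axis; with |FS| = 44.0, S = F + 44.0·(cos 104.4°, sin 104.4°) = (9.651, 48.06). The perpendicularity gives SE at right angles to FS; with |SE| = 22.5 on the left of FS, E = S + 22.5·(-0.9686, -0.2487) = (-12.14, 42.46). Then cos ∠VEF = EV·EF / (|EV||EF|), giving 25.53°.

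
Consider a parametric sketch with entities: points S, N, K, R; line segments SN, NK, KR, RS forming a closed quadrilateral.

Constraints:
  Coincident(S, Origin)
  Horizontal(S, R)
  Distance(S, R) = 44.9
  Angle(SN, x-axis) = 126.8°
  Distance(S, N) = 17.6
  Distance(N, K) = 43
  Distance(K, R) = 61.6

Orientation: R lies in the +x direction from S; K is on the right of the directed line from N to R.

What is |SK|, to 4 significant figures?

30.42

S is at the origin; SR is horizontal with |SR| = 44.9 and R in +x, so R = (44.9, 0). SN runs at 126.8° with |SN| = 17.6, so N = (-10.54, 14.09). K is determined by |NK| = 43.0 and |KR| = 61.6 together: it lies at the intersection of circle(N, 43.0) and circle(R, 61.6). With |NR| = 57.21, the foot of the radical line on NR is 11.60 from N and the perpendicular offset is √(43.0² − 11.60²) = 41.41. Taking the right-of-NR solution: K = (-9.503, -28.89).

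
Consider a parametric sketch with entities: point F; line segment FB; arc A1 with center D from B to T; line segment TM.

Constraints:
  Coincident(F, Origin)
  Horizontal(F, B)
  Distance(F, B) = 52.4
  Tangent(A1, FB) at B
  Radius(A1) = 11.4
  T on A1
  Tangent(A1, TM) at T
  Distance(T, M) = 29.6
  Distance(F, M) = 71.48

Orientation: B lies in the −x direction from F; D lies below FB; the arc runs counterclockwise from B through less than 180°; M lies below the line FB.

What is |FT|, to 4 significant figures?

65.03

Checks: ∠(DB, BF) = 90.00° ✓; |DT| = 11.40 ✓; ∠(DT, TM) = 90.00° ✓; |TM| = 29.60 ✓; |FM| = 71.48 ✓.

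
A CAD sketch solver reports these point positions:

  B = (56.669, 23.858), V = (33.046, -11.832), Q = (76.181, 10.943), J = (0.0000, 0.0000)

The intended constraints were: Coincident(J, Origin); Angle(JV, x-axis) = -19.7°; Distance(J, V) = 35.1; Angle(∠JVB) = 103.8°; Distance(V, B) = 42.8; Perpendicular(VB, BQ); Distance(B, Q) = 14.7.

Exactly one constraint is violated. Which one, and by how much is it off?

Distance(B, Q) = 14.7 — off by 8.70.

J = (0.00, 0.00) ✓; JV at -19.70° ✓; |JV| = 35.10 ✓; ∠JVB = 103.8° ✓; |VB| = 42.80 ✓; ∠(VB, BQ) = 90.00° ✓; |BQ| = 23.40 ✗.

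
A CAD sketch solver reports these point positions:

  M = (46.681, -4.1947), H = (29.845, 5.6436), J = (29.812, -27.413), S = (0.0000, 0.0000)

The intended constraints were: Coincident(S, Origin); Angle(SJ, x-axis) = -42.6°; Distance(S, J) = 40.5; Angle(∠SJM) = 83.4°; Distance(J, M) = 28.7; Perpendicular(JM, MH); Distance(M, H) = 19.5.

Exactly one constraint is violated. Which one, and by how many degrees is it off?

Perpendicular(JM, MH) — off by 5.70°.

S = (0.00, 0.00) ✓; SJ at -42.60° ✓; |SJ| = 40.50 ✓; ∠SJM = 83.40° ✓; |JM| = 28.70 ✓; ∠(JM, MH) = 95.70° ✗; |MH| = 19.50 ✓.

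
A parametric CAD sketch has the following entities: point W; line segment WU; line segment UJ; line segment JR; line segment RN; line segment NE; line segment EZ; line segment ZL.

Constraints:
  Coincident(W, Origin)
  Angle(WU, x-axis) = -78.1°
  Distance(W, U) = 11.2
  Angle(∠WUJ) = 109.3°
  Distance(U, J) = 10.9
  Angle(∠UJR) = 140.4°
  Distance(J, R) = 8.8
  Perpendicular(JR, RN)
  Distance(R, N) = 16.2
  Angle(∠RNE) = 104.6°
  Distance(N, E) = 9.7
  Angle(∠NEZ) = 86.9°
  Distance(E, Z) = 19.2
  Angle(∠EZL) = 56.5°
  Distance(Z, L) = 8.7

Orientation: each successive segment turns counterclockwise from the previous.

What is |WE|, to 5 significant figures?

4.1033

W is at the origin; WU runs at -78.1° with length 11.2, so U = (2.3095, -10.959). ∠WUJ = 109.3° gives UJ at -7.4000° from the x-axis; with |UJ| = 10.9, J = (13.119, -12.363). ∠UJR = 140.4° gives JR at 32.200° from the x-axis; with |JR| = 8.8, R = (20.565, -7.6739). JR ⟂ RN, so RN runs at 122.20°; with |RN| = 16.2, N = (11.933, 6.0345). ∠RNE = 104.6° gives NE at -162.40° from the x-axis; with |NE| = 9.7, E = (2.6867, 3.1015). Then |WE| = |E − W| = 4.1033.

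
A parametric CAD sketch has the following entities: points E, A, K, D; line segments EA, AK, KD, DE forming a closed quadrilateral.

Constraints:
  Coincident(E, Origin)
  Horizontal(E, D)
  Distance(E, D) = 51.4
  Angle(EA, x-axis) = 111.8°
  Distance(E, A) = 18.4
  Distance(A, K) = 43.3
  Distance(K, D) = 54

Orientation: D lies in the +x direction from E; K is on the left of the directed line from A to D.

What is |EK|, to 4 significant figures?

52.93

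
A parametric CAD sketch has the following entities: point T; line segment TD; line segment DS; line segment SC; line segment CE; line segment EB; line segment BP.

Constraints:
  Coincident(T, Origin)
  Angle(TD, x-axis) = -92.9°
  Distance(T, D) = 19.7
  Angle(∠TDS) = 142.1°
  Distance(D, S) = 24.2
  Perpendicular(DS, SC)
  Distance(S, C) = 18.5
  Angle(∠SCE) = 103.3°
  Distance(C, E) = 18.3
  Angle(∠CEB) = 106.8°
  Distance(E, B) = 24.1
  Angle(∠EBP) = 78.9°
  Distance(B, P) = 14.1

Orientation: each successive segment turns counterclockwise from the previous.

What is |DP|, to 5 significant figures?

8.1098

∠CEB = 106.8° gives EB at -175.10° from the x-axis; with |EB| = 24.1, B = (-2.7401, -13.943). ∠EBP = 78.9° gives BP at -74.000° from the x-axis; with |BP| = 14.1, P = (1.1464, -27.496). Then |DP| = |P − D| = 8.1098.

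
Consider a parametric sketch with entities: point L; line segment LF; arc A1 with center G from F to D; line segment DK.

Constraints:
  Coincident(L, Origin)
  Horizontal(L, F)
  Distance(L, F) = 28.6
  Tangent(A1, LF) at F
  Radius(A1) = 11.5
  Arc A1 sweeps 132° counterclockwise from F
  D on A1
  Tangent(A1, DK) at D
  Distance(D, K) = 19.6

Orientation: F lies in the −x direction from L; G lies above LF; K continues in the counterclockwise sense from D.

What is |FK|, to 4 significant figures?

34.07

L is at the origin; LF is horizontal with |LF| = 28.6 and F on the −x side, so F = (-28.60, 0.000). The tangent condition forces GF to be normal to LF, so G = F + (0, 11.5) = (-28.60, 11.50). On A1, F sits at bearing -90° from G; a 132° counterclockwise sweep puts D at bearing 42°, so D = G + 11.5·(cos 42°, sin 42°) = (-20.05, 19.20). A1 meets DK tangentially, so GD is at right angles to DK, so DK runs along (−sin 42°, cos 42°); with |DK| = 19.6, K = (-33.17, 33.76). Then |FK| = |K − F| = 34.07.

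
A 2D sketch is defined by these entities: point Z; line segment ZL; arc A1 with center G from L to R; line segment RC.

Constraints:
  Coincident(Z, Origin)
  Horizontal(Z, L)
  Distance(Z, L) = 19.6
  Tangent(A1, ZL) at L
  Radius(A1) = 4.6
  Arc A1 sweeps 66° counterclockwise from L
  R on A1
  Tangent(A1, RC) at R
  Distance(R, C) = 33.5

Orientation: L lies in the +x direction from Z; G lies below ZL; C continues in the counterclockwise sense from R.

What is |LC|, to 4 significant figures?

37.80

Z is at the origin; Z and L share the same y with |ZL| = 19.6 and L on the +x side, so L = (19.60, 0.000). The tangent condition forces GL to be normal to ZL, so G = L + (0, -4.6) = (19.60, -4.600). On A1, L sits at bearing 90° from G; a 66° counterclockwise sweep puts R at bearing 156°, so R = G + 4.6·(cos 156°, sin 156°) = (15.40, -2.729). The tangent condition forces GR to be normal to RC, so RC runs along (−sin 156°, cos 156°); with |RC| = 33.5, C = (1.772, -33.33). Then |LC| = |C − L| = 37.80.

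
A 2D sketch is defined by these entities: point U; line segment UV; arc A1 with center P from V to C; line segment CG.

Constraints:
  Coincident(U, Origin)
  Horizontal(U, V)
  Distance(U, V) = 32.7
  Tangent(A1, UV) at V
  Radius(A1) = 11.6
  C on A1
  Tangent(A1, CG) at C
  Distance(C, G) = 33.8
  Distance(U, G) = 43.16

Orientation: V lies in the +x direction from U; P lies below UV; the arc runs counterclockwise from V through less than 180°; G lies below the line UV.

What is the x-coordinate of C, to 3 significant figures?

21.5

Checks: U = (0.00, 0.00) ✓; |PC| = 11.60 ✓; ∠(PC, CG) = 90.00° ✓; |CG| = 33.80 ✓; |UG| = 43.16 ✓.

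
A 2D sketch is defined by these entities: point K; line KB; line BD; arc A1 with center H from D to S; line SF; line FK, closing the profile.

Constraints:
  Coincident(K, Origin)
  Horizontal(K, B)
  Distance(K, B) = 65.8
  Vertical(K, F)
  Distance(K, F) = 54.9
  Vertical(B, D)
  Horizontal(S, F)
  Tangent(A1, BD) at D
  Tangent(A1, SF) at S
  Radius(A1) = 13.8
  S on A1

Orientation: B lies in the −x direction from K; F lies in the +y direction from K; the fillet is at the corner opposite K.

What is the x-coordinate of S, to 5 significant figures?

-52.000

K is at the origin; KB is horizontal with |KB| = 65.8 and B on the −x side, so B = (-65.800, 0.0000). K and F share the same x with |KF| = 54.9 and F on the +y side, so F = (0.0000, 54.900). The virtual corner opposite K is at (-65.800, 54.900). A1 meets BD tangentially, so HD is at right angles to BD and A1 meets SF tangentially, so HS is at right angles to SF, with radius 13.8, so the center H sits 13.8 in from both sides at H = (-52.000, 41.100). That places the tangent points at D = (-65.800, 41.100) on BD and S = (-52.000, 54.900) on SF. So S.x = -52.000.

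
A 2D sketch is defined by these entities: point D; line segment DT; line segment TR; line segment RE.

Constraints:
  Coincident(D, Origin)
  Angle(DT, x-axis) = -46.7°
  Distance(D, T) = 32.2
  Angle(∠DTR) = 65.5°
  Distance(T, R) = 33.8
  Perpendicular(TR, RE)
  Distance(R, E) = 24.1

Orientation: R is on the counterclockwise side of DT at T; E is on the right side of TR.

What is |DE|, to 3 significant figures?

57.2

∠DTR = 65.5°, so TR runs at -46.7° + (180° − 65.5°) = 67.8° from the x-axis; with |TR| = 33.8, R = T + 33.8·(cos 67.8°, sin 67.8°) = (34.9, 7.86). TR is perpendicular to RE; with |RE| = 24.1 on the right of TR, E = R + 24.1·(0.926, -0.378) = (57.2, -1.25). Then |DE| = |E − D| = 57.2.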